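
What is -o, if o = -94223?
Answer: 94223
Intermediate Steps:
-o = -1*(-94223) = 94223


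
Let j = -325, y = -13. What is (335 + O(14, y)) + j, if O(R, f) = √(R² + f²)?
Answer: 10 + √365 ≈ 29.105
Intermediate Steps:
(335 + O(14, y)) + j = (335 + √(14² + (-13)²)) - 325 = (335 + √(196 + 169)) - 325 = (335 + √365) - 325 = 10 + √365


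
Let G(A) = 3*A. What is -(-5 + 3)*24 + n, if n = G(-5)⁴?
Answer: 50673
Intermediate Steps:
n = 50625 (n = (3*(-5))⁴ = (-15)⁴ = 50625)
-(-5 + 3)*24 + n = -(-5 + 3)*24 + 50625 = -1*(-2)*24 + 50625 = 2*24 + 50625 = 48 + 50625 = 50673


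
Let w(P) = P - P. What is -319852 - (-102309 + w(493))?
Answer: -217543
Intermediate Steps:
w(P) = 0
-319852 - (-102309 + w(493)) = -319852 - (-102309 + 0) = -319852 - 1*(-102309) = -319852 + 102309 = -217543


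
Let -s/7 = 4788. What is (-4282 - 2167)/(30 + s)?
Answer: 6449/33486 ≈ 0.19259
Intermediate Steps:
s = -33516 (s = -7*4788 = -33516)
(-4282 - 2167)/(30 + s) = (-4282 - 2167)/(30 - 33516) = -6449/(-33486) = -6449*(-1/33486) = 6449/33486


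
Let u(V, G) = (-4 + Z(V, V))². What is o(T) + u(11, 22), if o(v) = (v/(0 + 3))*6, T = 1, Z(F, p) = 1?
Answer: 11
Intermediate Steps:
u(V, G) = 9 (u(V, G) = (-4 + 1)² = (-3)² = 9)
o(v) = 2*v (o(v) = (v/3)*6 = 2*v)
o(T) + u(11, 22) = 2*1 + 9 = 2 + 9 = 11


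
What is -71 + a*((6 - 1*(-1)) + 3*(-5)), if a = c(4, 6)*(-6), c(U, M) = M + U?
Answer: 409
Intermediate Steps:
a = -60 (a = (6 + 4)*(-6) = 10*(-6) = -60)
-71 + a*((6 - 1*(-1)) + 3*(-5)) = -71 - 60*((6 - 1*(-1)) + 3*(-5)) = -71 - 60*((6 + 1) - 15) = -71 - 60*(7 - 15) = -71 - 60*(-8) = -71 + 480 = 409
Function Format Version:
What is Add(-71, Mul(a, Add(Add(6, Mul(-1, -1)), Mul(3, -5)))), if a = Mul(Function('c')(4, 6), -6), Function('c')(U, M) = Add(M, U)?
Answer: 409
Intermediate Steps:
a = -60 (a = Mul(Add(6, 4), -6) = Mul(10, -6) = -60)
Add(-71, Mul(a, Add(Add(6, Mul(-1, -1)), Mul(3, -5)))) = Add(-71, Mul(-60, Add(Add(6, Mul(-1, -1)), Mul(3, -5)))) = Add(-71, Mul(-60, Add(Add(6, 1), -15))) = Add(-71, Mul(-60, Add(7, -15))) = Add(-71, Mul(-60, -8)) = Add(-71, 480) = 409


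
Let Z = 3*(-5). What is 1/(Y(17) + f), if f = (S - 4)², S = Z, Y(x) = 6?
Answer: 1/367 ≈ 0.0027248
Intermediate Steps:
Z = -15
S = -15
f = 361 (f = (-15 - 4)² = (-19)² = 361)
1/(Y(17) + f) = 1/(6 + 361) = 1/367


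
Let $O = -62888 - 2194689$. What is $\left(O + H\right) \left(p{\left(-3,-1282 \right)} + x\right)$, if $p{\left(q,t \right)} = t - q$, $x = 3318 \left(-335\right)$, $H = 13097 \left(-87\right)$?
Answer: $3780229977944$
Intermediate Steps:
$H = -1139439$
$O = -2257577$
$x = -1111530$
$\left(O + H\right) \left(p{\left(-3,-1282 \right)} + x\right) = \left(-2257577 - 1139439\right) \left(\left(-1282 - -3\right) - 1111530\right) = - 3397016 \left(\left(-1282 + 3\right) - 1111530\right) = - 3397016 \left(-1279 - 1111530\right) = \left(-3397016\right) \left(-1112809\right) = 3780229977944$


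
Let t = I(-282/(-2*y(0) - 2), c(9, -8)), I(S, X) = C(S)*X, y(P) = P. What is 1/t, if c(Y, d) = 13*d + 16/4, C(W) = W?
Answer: -1/14100 ≈ -7.0922e-5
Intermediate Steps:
c(Y, d) = 4 + 13*d (c(Y, d) = 13*d + 16*(¼) = 13*d + 4 = 4 + 13*d)
I(S, X) = S*X
t = -14100 (t = (-282/(-2*0 - 2))*(4 + 13*(-8)) = (-282/(0 - 2))*(4 - 104) = -282/(-2)*(-100) = -282*(-½)*(-100) = 141*(-100) = -14100)
1/t = 1/(-14100) = -1/14100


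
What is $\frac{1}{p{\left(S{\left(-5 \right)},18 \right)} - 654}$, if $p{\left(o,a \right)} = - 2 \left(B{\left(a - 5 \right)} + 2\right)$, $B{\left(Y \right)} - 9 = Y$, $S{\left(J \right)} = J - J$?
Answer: $- \frac{1}{702} \approx -0.0014245$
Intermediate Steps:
$S{\left(J \right)} = 0$
$B{\left(Y \right)} = 9 + Y$
$p{\left(o,a \right)} = -12 - 2 a$ ($p{\left(o,a \right)} = - 2 \left(\left(9 + \left(a - 5\right)\right) + 2\right) = - 2 \left(\left(9 + \left(-5 + a\right)\right) + 2\right) = - 2 \left(\left(4 + a\right) + 2\right) = - 2 \left(6 + a\right) = -12 - 2 a$)
$\frac{1}{p{\left(S{\left(-5 \right)},18 \right)} - 654} = \frac{1}{\left(-12 - 36\right) - 654} = \frac{1}{-48 - 654} = \frac{1}{-702} = - \frac{1}{702}$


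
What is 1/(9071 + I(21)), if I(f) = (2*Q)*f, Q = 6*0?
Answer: 1/9071 ≈ 0.00011024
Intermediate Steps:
Q = 0
I(f) = 0 (I(f) = (2*0)*f = 0*f = 0)
1/(9071 + I(21)) = 1/(9071 + 0) = 1/9071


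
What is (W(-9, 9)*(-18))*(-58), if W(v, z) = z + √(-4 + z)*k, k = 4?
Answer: 9396 + 4176*√5 ≈ 18734.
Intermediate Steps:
W(v, z) = z + 4*√(-4 + z) (W(v, z) = z + √(-4 + z)*4 = z + 4*√(-4 + z))
(W(-9, 9)*(-18))*(-58) = ((9 + 4*√(-4 + 9))*(-18))*(-58) = ((9 + 4*√5)*(-18))*(-58) = (-162 - 72*√5)*(-58) = 9396 + 4176*√5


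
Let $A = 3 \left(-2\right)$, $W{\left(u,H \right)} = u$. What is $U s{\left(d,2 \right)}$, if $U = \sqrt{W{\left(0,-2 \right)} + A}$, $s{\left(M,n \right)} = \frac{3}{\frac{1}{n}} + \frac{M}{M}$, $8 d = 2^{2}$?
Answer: $7 i \sqrt{6} \approx 17.146 i$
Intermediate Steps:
$d = \frac{1}{2}$ ($d = \frac{2^{2}}{8} = \frac{1}{8} \cdot 4 = \frac{1}{2} \approx 0.5$)
$s{\left(M,n \right)} = 1 + 3 n$ ($s{\left(M,n \right)} = 3 n + 1 = 1 + 3 n$)
$A = -6$
$U = i \sqrt{6}$ ($U = \sqrt{0 - 6} = \sqrt{-6} = i \sqrt{6} \approx 2.4495 i$)
$U s{\left(d,2 \right)} = i \sqrt{6} \left(1 + 3 \cdot 2\right) = i \sqrt{6} \left(1 + 6\right) = i \sqrt{6} \cdot 7 = 7 i \sqrt{6}$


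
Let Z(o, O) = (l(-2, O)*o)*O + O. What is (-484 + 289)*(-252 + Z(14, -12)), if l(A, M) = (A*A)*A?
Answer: -210600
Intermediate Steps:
l(A, M) = A³ (l(A, M) = A²*A = A³)
Z(o, O) = O - 8*O*o (Z(o, O) = ((-2)³*o)*O + O = (-8*o)*O + O = -8*O*o + O = O - 8*O*o)
(-484 + 289)*(-252 + Z(14, -12)) = (-484 + 289)*(-252 - 12*(1 - 8*14)) = -195*(-252 - 12*(1 - 112)) = -195*(-252 - 12*(-111)) = -195*(-252 + 1332) = -195*1080 = -210600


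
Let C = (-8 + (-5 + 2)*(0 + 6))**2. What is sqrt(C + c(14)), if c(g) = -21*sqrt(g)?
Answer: sqrt(676 - 21*sqrt(14)) ≈ 24.442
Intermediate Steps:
C = 676 (C = (-8 - 3*6)**2 = (-8 - 18)**2 = (-26)**2 = 676)
sqrt(C + c(14)) = sqrt(676 - 21*sqrt(14))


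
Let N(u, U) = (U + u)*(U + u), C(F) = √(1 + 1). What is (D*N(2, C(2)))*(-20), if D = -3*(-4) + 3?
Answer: -1800 - 1200*√2 ≈ -3497.1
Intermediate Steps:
C(F) = √2
D = 15 (D = 12 + 3 = 15)
N(u, U) = (U + u)²
(D*N(2, C(2)))*(-20) = (15*(√2 + 2)²)*(-20) = (15*(2 + √2)²)*(-20) = -300*(2 + √2)²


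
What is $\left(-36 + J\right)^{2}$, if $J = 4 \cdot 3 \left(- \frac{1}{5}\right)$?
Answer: $\frac{36864}{25} \approx 1474.6$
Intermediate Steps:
$J = - \frac{12}{5}$ ($J = 12 \left(\left(-1\right) \frac{1}{5}\right) = 12 \left(- \frac{1}{5}\right) = - \frac{12}{5} \approx -2.4$)
$\left(-36 + J\right)^{2} = \left(-36 - \frac{12}{5}\right)^{2} = \left(- \frac{192}{5}\right)^{2} = \frac{36864}{25}$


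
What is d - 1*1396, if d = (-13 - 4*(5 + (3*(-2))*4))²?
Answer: 2573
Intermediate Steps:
d = 3969 (d = (-13 - 4*(5 - 6*4))² = (-13 - 4*(5 - 24))² = (-13 - 4*(-19))² = (-13 + 76)² = 63² = 3969)
d - 1*1396 = 3969 - 1*1396 = 3969 - 1396 = 2573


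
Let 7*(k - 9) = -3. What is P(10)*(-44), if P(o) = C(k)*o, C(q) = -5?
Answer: 2200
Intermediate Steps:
k = 60/7 (k = 9 + (⅐)*(-3) = 9 - 3/7 = 60/7 ≈ 8.5714)
P(o) = -5*o
P(10)*(-44) = -5*10*(-44) = -50*(-44) = 2200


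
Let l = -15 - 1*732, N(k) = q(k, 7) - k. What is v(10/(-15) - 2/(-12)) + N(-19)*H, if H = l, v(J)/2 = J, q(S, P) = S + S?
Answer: 14192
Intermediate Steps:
q(S, P) = 2*S
N(k) = k (N(k) = 2*k - k = k)
v(J) = 2*J
l = -747 (l = -15 - 732 = -747)
H = -747
v(10/(-15) - 2/(-12)) + N(-19)*H = 2*(10/(-15) - 2/(-12)) - 19*(-747) = 2*(10*(-1/15) - 2*(-1/12)) + 14193 = 2*(-⅔ + ⅙) + 14193 = 2*(-½) + 14193 = -1 + 14193 = 14192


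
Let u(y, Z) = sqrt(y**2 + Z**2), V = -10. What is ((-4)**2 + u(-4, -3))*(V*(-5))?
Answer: 1050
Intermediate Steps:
u(y, Z) = sqrt(Z**2 + y**2)
((-4)**2 + u(-4, -3))*(V*(-5)) = ((-4)**2 + sqrt((-3)**2 + (-4)**2))*(-10*(-5)) = (16 + sqrt(9 + 16))*50 = (16 + sqrt(25))*50 = (16 + 5)*50 = 21*50 = 1050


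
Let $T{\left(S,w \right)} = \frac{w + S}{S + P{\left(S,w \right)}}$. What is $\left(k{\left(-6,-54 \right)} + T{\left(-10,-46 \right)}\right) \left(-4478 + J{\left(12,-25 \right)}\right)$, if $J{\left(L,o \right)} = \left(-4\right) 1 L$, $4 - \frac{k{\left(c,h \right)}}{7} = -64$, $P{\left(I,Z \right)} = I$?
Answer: $- \frac{10835244}{5} \approx -2.167 \cdot 10^{6}$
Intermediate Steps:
$k{\left(c,h \right)} = 476$ ($k{\left(c,h \right)} = 28 - -448 = 28 + 448 = 476$)
$J{\left(L,o \right)} = - 4 L$
$T{\left(S,w \right)} = \frac{S + w}{2 S}$ ($T{\left(S,w \right)} = \frac{w + S}{S + S} = \frac{S + w}{2 S}$)
$\left(k{\left(-6,-54 \right)} + T{\left(-10,-46 \right)}\right) \left(-4478 + J{\left(12,-25 \right)}\right) = \left(476 + \frac{-10 - 46}{2 \left(-10\right)}\right) \left(-4478 - 48\right) = \left(476 + \frac{1}{2} \left(- \frac{1}{10}\right) \left(-56\right)\right) \left(-4478 - 48\right) = \left(476 + \frac{14}{5}\right) \left(-4526\right) = \frac{2394}{5} \left(-4526\right) = - \frac{10835244}{5}$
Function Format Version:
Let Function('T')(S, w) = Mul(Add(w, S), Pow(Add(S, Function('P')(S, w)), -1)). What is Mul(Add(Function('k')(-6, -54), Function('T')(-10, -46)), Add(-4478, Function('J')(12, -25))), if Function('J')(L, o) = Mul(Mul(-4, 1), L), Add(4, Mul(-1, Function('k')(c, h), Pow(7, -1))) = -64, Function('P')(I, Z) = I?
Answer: Rational(-10835244, 5) ≈ -2.1670e+6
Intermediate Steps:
Function('k')(c, h) = 476 (Function('k')(c, h) = Add(28, Mul(-7, -64)) = Add(28, 448) = 476)
Function('J')(L, o) = Mul(-4, L)
Function('T')(S, w) = Mul(Rational(1, 2), Pow(S, -1), Add(S, w)) (Function('T')(S, w) = Mul(Add(w, S), Pow(Add(S, S), -1)) = Mul(Add(S, w), Pow(Mul(2, S), -1)) = Mul(Add(S, w), Mul(Rational(1, 2), Pow(S, -1))) = Mul(Rational(1, 2), Pow(S, -1), Add(S, w)))
Mul(Add(Function('k')(-6, -54), Function('T')(-10, -46)), Add(-4478, Function('J')(12, -25))) = Mul(Add(476, Mul(Rational(1, 2), Pow(-10, -1), Add(-10, -46))), Add(-4478, Mul(-4, 12))) = Mul(Add(476, Mul(Rational(1, 2), Rational(-1, 10), -56)), Add(-4478, -48)) = Mul(Add(476, Rational(14, 5)), -4526) = Mul(Rational(2394, 5), -4526) = Rational(-10835244, 5)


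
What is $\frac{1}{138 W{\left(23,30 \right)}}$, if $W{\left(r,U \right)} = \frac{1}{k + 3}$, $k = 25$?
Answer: $\frac{14}{69} \approx 0.2029$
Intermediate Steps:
$W{\left(r,U \right)} = \frac{1}{28}$ ($W{\left(r,U \right)} = \frac{1}{25 + 3} = \frac{1}{28}$)
$\frac{1}{138 W{\left(23,30 \right)}} = \frac{1}{138 \cdot \frac{1}{28}} = \frac{1}{\frac{69}{14}} = \frac{14}{69}$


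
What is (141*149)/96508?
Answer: 21009/96508 ≈ 0.21769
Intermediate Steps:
(141*149)/96508 = 21009*(1/96508) = 21009/96508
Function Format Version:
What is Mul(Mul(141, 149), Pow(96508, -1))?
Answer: Rational(21009, 96508) ≈ 0.21769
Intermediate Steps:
Mul(Mul(141, 149), Pow(96508, -1)) = Mul(21009, Rational(1, 96508)) = Rational(21009, 96508)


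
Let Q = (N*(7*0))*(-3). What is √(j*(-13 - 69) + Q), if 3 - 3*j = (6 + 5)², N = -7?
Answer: 2*√7257/3 ≈ 56.792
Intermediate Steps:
j = -118/3 (j = 1 - (6 + 5)²/3 = 1 - ⅓*11² = 1 - ⅓*121 = 1 - 121/3 = -118/3 ≈ -39.333)
Q = 0 (Q = -49*0*(-3) = -7*0*(-3) = 0*(-3) = 0)
√(j*(-13 - 69) + Q) = √(-118*(-13 - 69)/3 + 0) = √(-118/3*(-82) + 0) = √(9676/3 + 0) = √(9676/3) = 2*√7257/3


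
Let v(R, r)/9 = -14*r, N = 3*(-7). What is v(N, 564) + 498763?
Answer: 427699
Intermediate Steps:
N = -21
v(R, r) = -126*r (v(R, r) = 9*(-14*r) = -126*r)
v(N, 564) + 498763 = -126*564 + 498763 = -71064 + 498763 = 427699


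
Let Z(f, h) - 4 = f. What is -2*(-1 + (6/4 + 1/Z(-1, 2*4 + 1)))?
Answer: -5/3 ≈ -1.6667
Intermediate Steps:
Z(f, h) = 4 + f
-2*(-1 + (6/4 + 1/Z(-1, 2*4 + 1))) = -2*(-1 + (6/4 + 1/(4 - 1))) = -2*(-1 + (6*(¼) + 1/3)) = -2*(-1 + (3/2 + 1*(⅓))) = -2*(-1 + (3/2 + ⅓)) = -2*(-1 + 11/6) = -2*⅚ = -5/3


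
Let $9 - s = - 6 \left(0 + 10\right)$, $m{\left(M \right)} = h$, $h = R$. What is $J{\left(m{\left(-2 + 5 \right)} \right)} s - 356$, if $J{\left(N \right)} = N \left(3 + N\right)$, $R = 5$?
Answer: $2404$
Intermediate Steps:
$h = 5$
$m{\left(M \right)} = 5$
$s = 69$ ($s = 9 - - 6 \left(0 + 10\right) = 9 - \left(-6\right) 10 = 9 - -60 = 9 + 60 = 69$)
$J{\left(m{\left(-2 + 5 \right)} \right)} s - 356 = 5 \left(3 + 5\right) 69 - 356 = 5 \cdot 8 \cdot 69 - 356 = 40 \cdot 69 - 356 = 2760 - 356 = 2404$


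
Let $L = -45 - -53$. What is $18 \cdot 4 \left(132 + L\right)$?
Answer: $10080$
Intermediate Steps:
$L = 8$ ($L = -45 + 53 = 8$)
$18 \cdot 4 \left(132 + L\right) = 18 \cdot 4 \left(132 + 8\right) = 72 \cdot 140 = 10080$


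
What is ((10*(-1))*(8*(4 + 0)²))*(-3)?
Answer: 3840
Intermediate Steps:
((10*(-1))*(8*(4 + 0)²))*(-3) = -80*4²*(-3) = -80*16*(-3) = -10*128*(-3) = -1280*(-3) = 3840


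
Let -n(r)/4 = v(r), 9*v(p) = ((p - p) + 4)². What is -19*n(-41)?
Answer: 1216/9 ≈ 135.11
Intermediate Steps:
v(p) = 16/9 (v(p) = ((p - p) + 4)²/9 = (0 + 4)²/9 = (⅑)*4² = (⅑)*16 = 16/9)
n(r) = -64/9 (n(r) = -4*16/9 = -64/9)
-19*n(-41) = -19*(-64/9) = 1216/9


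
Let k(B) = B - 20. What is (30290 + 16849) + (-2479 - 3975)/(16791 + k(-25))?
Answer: 394691620/8373 ≈ 47139.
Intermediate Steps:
k(B) = -20 + B
(30290 + 16849) + (-2479 - 3975)/(16791 + k(-25)) = (30290 + 16849) + (-2479 - 3975)/(16791 + (-20 - 25)) = 47139 - 6454/(16791 - 45) = 47139 - 6454/16746 = 47139 - 6454*1/16746 = 47139 - 3227/8373 = 394691620/8373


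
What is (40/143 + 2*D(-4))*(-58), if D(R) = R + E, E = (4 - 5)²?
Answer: 47444/143 ≈ 331.78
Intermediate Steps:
E = 1 (E = (-1)² = 1)
D(R) = 1 + R (D(R) = R + 1 = 1 + R)
(40/143 + 2*D(-4))*(-58) = (40/143 + 2*(1 - 4))*(-58) = (40*(1/143) + 2*(-3))*(-58) = (40/143 - 6)*(-58) = -818/143*(-58) = 47444/143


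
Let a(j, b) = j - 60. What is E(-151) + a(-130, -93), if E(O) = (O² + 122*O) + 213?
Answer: 4402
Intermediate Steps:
a(j, b) = -60 + j
E(O) = 213 + O² + 122*O
E(-151) + a(-130, -93) = (213 + (-151)² + 122*(-151)) + (-60 - 130) = (213 + 22801 - 18422) - 190 = 4592 - 190 = 4402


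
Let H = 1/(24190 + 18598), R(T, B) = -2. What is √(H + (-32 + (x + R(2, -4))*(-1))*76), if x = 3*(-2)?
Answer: I*√834850691767/21394 ≈ 42.708*I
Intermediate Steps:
x = -6
H = 1/42788 ≈ 2.3371e-5
√(H + (-32 + (x + R(2, -4))*(-1))*76) = √(1/42788 + (-32 + (-6 - 2)*(-1))*76) = √(1/42788 + (-32 - 8*(-1))*76) = √(1/42788 + (-32 + 8)*76) = √(1/42788 - 24*76) = √(1/42788 - 1824) = √(-78045311/42788) = I*√834850691767/21394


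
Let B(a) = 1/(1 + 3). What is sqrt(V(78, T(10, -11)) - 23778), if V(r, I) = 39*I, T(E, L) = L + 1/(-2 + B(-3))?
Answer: 3*I*sqrt(131915)/7 ≈ 155.66*I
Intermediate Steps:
B(a) = 1/4
T(E, L) = -4/7 + L (T(E, L) = L + 1/(-2 + 1/4) = L + 1/(-7/4) = L - 4/7 = -4/7 + L)
sqrt(V(78, T(10, -11)) - 23778) = sqrt(39*(-4/7 - 11) - 23778) = sqrt(39*(-81/7) - 23778) = sqrt(-3159/7 - 23778) = sqrt(-169605/7) = 3*I*sqrt(131915)/7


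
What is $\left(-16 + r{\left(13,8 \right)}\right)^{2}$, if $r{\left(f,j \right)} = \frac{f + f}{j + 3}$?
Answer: $\frac{22500}{121} \approx 185.95$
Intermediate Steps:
$r{\left(f,j \right)} = \frac{2 f}{3 + j}$
$\left(-16 + r{\left(13,8 \right)}\right)^{2} = \left(-16 + 2 \cdot 13 \frac{1}{3 + 8}\right)^{2} = \left(-16 + 2 \cdot 13 \cdot \frac{1}{11}\right)^{2} = \left(-16 + \frac{26}{11}\right)^{2} = \left(- \frac{150}{11}\right)^{2} = \frac{22500}{121}$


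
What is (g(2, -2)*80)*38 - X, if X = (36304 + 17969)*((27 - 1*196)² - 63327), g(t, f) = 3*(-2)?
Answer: 1886836878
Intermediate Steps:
g(t, f) = -6
X = -1886855118 (X = 54273*((27 - 196)² - 63327) = 54273*((-169)² - 63327) = 54273*(28561 - 63327) = 54273*(-34766) = -1886855118)
(g(2, -2)*80)*38 - X = -6*80*38 - 1*(-1886855118) = -480*38 + 1886855118 = -18240 + 1886855118 = 1886836878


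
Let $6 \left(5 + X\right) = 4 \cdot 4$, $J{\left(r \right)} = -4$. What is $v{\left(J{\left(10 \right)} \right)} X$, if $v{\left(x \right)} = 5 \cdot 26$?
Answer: $- \frac{910}{3} \approx -303.33$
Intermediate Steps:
$X = - \frac{7}{3}$ ($X = -5 + \frac{4 \cdot 4}{6} = -5 + \frac{1}{6} \cdot 16 = -5 + \frac{8}{3} = - \frac{7}{3} \approx -2.3333$)
$v{\left(x \right)} = 130$
$v{\left(J{\left(10 \right)} \right)} X = 130 \left(- \frac{7}{3}\right) = - \frac{910}{3}$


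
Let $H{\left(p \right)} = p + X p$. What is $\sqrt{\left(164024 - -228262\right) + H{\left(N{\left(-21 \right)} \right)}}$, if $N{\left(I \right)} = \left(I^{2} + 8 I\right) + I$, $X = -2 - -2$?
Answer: $\sqrt{392538} \approx 626.53$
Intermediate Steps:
$X = 0$ ($X = -2 + 2 = 0$)
$N{\left(I \right)} = I^{2} + 9 I$
$H{\left(p \right)} = p$ ($H{\left(p \right)} = p + 0 p = p + 0 = p$)
$\sqrt{\left(164024 - -228262\right) + H{\left(N{\left(-21 \right)} \right)}} = \sqrt{\left(164024 - -228262\right) - 21 \left(9 - 21\right)} = \sqrt{\left(164024 + 228262\right) - -252} = \sqrt{392286 + 252} = \sqrt{392538}$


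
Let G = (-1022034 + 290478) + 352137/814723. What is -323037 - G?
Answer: 332829473100/814723 ≈ 4.0852e+5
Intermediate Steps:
G = -596015146851/814723 (G = -731556 + 352137*(1/814723) = -731556 + 352137/814723 = -596015146851/814723 ≈ -7.3156e+5)
-323037 - G = -323037 - 1*(-596015146851/814723) = -323037 + 596015146851/814723 = 332829473100/814723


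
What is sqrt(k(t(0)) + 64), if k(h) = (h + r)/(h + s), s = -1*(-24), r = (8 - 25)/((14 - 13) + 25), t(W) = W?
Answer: sqrt(1556841)/156 ≈ 7.9983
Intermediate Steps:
r = -17/26 (r = -17/(1 + 25) = -17/26 ≈ -0.65385)
s = 24
k(h) = (-17/26 + h)/(24 + h) (k(h) = (h - 17/26)/(h + 24) = (-17/26 + h)/(24 + h))
sqrt(k(t(0)) + 64) = sqrt((-17/26 + 0)/(24 + 0) + 64) = sqrt(-17/26/24 + 64) = sqrt((1/24)*(-17/26) + 64) = sqrt(-17/624 + 64) = sqrt(39919/624) = sqrt(1556841)/156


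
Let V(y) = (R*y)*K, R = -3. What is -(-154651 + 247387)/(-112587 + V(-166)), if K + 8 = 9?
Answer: 30912/37363 ≈ 0.82734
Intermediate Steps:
K = 1 (K = -8 + 9 = 1)
V(y) = -3*y (V(y) = -3*y*1 = -3*y)
-(-154651 + 247387)/(-112587 + V(-166)) = -(-154651 + 247387)/(-112587 - 3*(-166)) = -92736/(-112587 + 498) = -92736/(-112089) = -92736*(-1)/112089 = -1*(-30912/37363) = 30912/37363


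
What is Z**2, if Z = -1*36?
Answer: 1296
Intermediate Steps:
Z = -36
Z**2 = (-36)**2 = 1296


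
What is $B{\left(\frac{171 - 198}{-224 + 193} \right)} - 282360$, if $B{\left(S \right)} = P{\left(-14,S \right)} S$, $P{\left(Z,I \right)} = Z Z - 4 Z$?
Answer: $- \frac{8746356}{31} \approx -2.8214 \cdot 10^{5}$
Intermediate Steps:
$P{\left(Z,I \right)} = Z^{2} - 4 Z$
$B{\left(S \right)} = 252 S$ ($B{\left(S \right)} = - 14 \left(-4 - 14\right) S = \left(-14\right) \left(-18\right) S = 252 S$)
$B{\left(\frac{171 - 198}{-224 + 193} \right)} - 282360 = 252 \frac{171 - 198}{-224 + 193} - 282360 = 252 \left(- \frac{27}{-31}\right) - 282360 = 252 \left(\left(-27\right) \left(- \frac{1}{31}\right)\right) - 282360 = 252 \cdot \frac{27}{31} - 282360 = \frac{6804}{31} - 282360 = - \frac{8746356}{31}$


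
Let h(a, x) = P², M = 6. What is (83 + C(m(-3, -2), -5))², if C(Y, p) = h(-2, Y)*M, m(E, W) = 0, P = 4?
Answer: 32041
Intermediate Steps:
h(a, x) = 16 (h(a, x) = 4² = 16)
C(Y, p) = 96 (C(Y, p) = 16*6 = 96)
(83 + C(m(-3, -2), -5))² = (83 + 96)² = 179² = 32041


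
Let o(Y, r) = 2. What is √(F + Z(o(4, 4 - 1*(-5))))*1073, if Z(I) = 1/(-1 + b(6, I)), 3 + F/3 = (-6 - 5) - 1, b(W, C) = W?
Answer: 4292*I*√70/5 ≈ 7181.9*I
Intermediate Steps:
F = -45 (F = -9 + 3*((-6 - 5) - 1) = -9 + 3*(-11 - 1) = -9 + 3*(-12) = -9 - 36 = -45)
Z(I) = ⅕ (Z(I) = 1/(-1 + 6) = 1/5 = ⅕)
√(F + Z(o(4, 4 - 1*(-5))))*1073 = √(-45 + ⅕)*1073 = √(-224/5)*1073 = (4*I*√70/5)*1073 = 4292*I*√70/5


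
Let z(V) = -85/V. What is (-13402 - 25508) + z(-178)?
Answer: -6925895/178 ≈ -38910.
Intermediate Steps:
(-13402 - 25508) + z(-178) = (-13402 - 25508) - 85/(-178) = -38910 - 85*(-1/178) = -38910 + 85/178 = -6925895/178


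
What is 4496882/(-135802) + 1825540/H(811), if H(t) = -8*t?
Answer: -34635969187/110135422 ≈ -314.49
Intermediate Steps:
4496882/(-135802) + 1825540/H(811) = 4496882/(-135802) + 1825540/((-8*811)) = 4496882*(-1/135802) + 1825540/(-6488) = -2248441/67901 + 1825540*(-1/6488) = -2248441/67901 - 456385/1622 = -34635969187/110135422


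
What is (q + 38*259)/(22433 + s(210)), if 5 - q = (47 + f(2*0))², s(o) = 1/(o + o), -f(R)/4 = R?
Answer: 3207960/9421861 ≈ 0.34048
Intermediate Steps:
f(R) = -4*R
s(o) = 1/(2*o)
q = -2204 (q = 5 - (47 - 8*0)² = 5 - (47 - 4*0)² = 5 - (47 + 0)² = 5 - 1*47² = 5 - 1*2209 = 5 - 2209 = -2204)
(q + 38*259)/(22433 + s(210)) = (-2204 + 38*259)/(22433 + (½)/210) = (-2204 + 9842)/(22433 + (½)*(1/210)) = 7638/(22433 + 1/420) = 7638/(9421861/420) = 7638*(420/9421861) = 3207960/9421861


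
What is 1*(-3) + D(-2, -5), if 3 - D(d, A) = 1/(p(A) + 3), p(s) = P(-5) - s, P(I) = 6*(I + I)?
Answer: 1/52 ≈ 0.019231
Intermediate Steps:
P(I) = 12*I (P(I) = 6*(2*I) = 12*I)
p(s) = -60 - s (p(s) = 12*(-5) - s = -60 - s)
D(d, A) = 3 - 1/(-57 - A) (D(d, A) = 3 - 1/((-60 - A) + 3) = 3 - 1/(-57 - A))
1*(-3) + D(-2, -5) = 1*(-3) + (172 + 3*(-5))/(57 - 5) = -3 + (172 - 15)/52 = -3 + (1/52)*157 = -3 + 157/52 = 1/52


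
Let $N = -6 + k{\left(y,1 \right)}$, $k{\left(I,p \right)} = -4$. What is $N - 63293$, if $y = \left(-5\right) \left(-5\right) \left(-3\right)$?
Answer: $-63303$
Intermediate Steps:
$y = -75$ ($y = 25 \left(-3\right) = -75$)
$N = -10$ ($N = -6 - 4 = -10$)
$N - 63293 = -10 - 63293 = -63303$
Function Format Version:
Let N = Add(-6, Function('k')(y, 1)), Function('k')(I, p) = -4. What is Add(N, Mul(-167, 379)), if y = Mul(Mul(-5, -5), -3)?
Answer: -63303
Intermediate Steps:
y = -75 (y = Mul(25, -3) = -75)
N = -10 (N = Add(-6, -4) = -10)
Add(N, Mul(-167, 379)) = Add(-10, Mul(-167, 379)) = Add(-10, -63293) = -63303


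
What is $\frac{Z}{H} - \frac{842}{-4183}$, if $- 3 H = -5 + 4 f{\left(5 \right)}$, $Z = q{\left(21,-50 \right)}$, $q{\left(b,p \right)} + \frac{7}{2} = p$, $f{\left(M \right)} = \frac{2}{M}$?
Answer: $- \frac{6685087}{142222} \approx -47.005$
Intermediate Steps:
$q{\left(b,p \right)} = - \frac{7}{2} + p$
$Z = - \frac{107}{2}$ ($Z = - \frac{7}{2} - 50 = - \frac{107}{2} \approx -53.5$)
$H = \frac{17}{15}$ ($H = - \frac{-5 + 4 \cdot \frac{2}{5}}{3} = - \frac{-5 + \frac{8}{5}}{3} = \left(- \frac{1}{3}\right) \left(- \frac{17}{5}\right) = \frac{17}{15} \approx 1.1333$)
$\frac{Z}{H} - \frac{842}{-4183} = - \frac{107}{2 \cdot \frac{17}{15}} - \frac{842}{-4183} = \left(- \frac{107}{2}\right) \frac{15}{17} - - \frac{842}{4183} = - \frac{1605}{34} + \frac{842}{4183} = - \frac{6685087}{142222}$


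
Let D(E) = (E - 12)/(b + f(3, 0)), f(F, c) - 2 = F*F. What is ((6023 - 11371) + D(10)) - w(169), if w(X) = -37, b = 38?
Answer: -260241/49 ≈ -5311.0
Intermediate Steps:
f(F, c) = 2 + F² (f(F, c) = 2 + F*F = 2 + F²)
D(E) = -12/49 + E/49 (D(E) = (E - 12)/(38 + (2 + 3²)) = (-12 + E)/(38 + (2 + 9)) = (-12 + E)/(38 + 11) = (-12 + E)/49 = (-12 + E)*(1/49) = -12/49 + E/49)
((6023 - 11371) + D(10)) - w(169) = ((6023 - 11371) + (-12/49 + (1/49)*10)) - 1*(-37) = (-5348 + (-12/49 + 10/49)) + 37 = (-5348 - 2/49) + 37 = -262054/49 + 37 = -260241/49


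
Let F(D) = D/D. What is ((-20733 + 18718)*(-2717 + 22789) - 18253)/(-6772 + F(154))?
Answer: 40463333/6771 ≈ 5976.0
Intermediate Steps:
F(D) = 1
((-20733 + 18718)*(-2717 + 22789) - 18253)/(-6772 + F(154)) = ((-20733 + 18718)*(-2717 + 22789) - 18253)/(-6772 + 1) = (-2015*20072 - 18253)/(-6771) = (-40445080 - 18253)*(-1/6771) = -40463333*(-1/6771) = 40463333/6771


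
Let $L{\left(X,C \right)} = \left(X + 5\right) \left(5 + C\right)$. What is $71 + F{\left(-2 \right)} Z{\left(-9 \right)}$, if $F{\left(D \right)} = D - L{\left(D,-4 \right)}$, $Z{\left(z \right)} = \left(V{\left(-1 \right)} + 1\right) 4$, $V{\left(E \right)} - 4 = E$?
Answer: $-9$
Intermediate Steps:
$L{\left(X,C \right)} = \left(5 + C\right) \left(5 + X\right)$ ($L{\left(X,C \right)} = \left(5 + X\right) \left(5 + C\right) = \left(5 + C\right) \left(5 + X\right)$)
$V{\left(E \right)} = 4 + E$
$Z{\left(z \right)} = 16$ ($Z{\left(z \right)} = \left(\left(4 - 1\right) + 1\right) 4 = \left(3 + 1\right) 4 = 4 \cdot 4 = 16$)
$F{\left(D \right)} = -5$ ($F{\left(D \right)} = D - \left(25 + 5 \left(-4\right) + 5 D - 4 D\right) = D - \left(25 - 20 + 5 D - 4 D\right) = D - \left(5 + D\right) = -5$)
$71 + F{\left(-2 \right)} Z{\left(-9 \right)} = 71 - 80 = -9$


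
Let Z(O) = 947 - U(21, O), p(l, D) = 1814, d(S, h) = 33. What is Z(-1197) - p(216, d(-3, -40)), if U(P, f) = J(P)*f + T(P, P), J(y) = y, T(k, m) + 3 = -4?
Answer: 24277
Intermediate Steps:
T(k, m) = -7 (T(k, m) = -3 - 4 = -7)
U(P, f) = -7 + P*f (U(P, f) = P*f - 7 = -7 + P*f)
Z(O) = 954 - 21*O (Z(O) = 947 - (-7 + 21*O) = 947 + (7 - 21*O) = 954 - 21*O)
Z(-1197) - p(216, d(-3, -40)) = (954 - 21*(-1197)) - 1*1814 = (954 + 25137) - 1814 = 26091 - 1814 = 24277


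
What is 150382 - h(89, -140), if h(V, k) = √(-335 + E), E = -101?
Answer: 150382 - 2*I*√109 ≈ 1.5038e+5 - 20.881*I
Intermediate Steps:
h(V, k) = 2*I*√109 (h(V, k) = √(-335 - 101) = √(-436) = 2*I*√109)
150382 - h(89, -140) = 150382 - 2*I*√109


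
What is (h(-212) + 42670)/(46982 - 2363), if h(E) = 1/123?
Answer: 5248411/5488137 ≈ 0.95632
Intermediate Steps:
h(E) = 1/123
(h(-212) + 42670)/(46982 - 2363) = (1/123 + 42670)/(46982 - 2363) = (5248411/123)/44619 = (5248411/123)*(1/44619) = 5248411/5488137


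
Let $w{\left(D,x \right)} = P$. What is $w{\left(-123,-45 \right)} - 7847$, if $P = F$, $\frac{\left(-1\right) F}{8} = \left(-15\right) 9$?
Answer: $-6767$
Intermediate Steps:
$F = 1080$ ($F = - 8 \left(\left(-15\right) 9\right) = \left(-8\right) \left(-135\right) = 1080$)
$P = 1080$
$w{\left(D,x \right)} = 1080$
$w{\left(-123,-45 \right)} - 7847 = 1080 - 7847 = -6767$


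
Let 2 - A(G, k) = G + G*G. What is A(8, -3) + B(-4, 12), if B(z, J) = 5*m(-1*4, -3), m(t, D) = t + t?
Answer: -110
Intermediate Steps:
A(G, k) = 2 - G - G² (A(G, k) = 2 - (G + G*G) = 2 - (G + G²) = 2 + (-G - G²) = 2 - G - G²)
m(t, D) = 2*t
B(z, J) = -40 (B(z, J) = 5*(2*(-1*4)) = 5*(2*(-4)) = 5*(-8) = -40)
A(8, -3) + B(-4, 12) = (2 - 1*8 - 1*8²) - 40 = (2 - 8 - 1*64) - 40 = (2 - 8 - 64) - 40 = -70 - 40 = -110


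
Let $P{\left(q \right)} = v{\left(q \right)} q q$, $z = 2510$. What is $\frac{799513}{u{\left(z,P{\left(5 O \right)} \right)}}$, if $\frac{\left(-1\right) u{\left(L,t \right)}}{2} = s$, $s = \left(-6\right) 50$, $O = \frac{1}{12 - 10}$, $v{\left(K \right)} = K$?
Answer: $\frac{799513}{600} \approx 1332.5$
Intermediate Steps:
$O = \frac{1}{2} \approx 0.5$
$s = -300$
$P{\left(q \right)} = q^{3}$ ($P{\left(q \right)} = q q q = q^{2} q = q^{3}$)
$u{\left(L,t \right)} = 600$ ($u{\left(L,t \right)} = \left(-2\right) \left(-300\right) = 600$)
$\frac{799513}{u{\left(z,P{\left(5 O \right)} \right)}} = \frac{799513}{600}$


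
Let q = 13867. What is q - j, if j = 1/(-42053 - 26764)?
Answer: 954285340/68817 ≈ 13867.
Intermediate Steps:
j = -1/68817 (j = 1/(-68817) = -1/68817 ≈ -1.4531e-5)
q - j = 13867 - 1*(-1/68817) = 13867 + 1/68817 = 954285340/68817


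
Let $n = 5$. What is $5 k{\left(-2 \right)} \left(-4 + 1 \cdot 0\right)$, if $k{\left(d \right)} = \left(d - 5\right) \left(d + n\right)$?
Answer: $420$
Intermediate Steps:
$k{\left(d \right)} = \left(-5 + d\right) \left(5 + d\right)$ ($k{\left(d \right)} = \left(d - 5\right) \left(d + 5\right) = \left(-5 + d\right) \left(5 + d\right)$)
$5 k{\left(-2 \right)} \left(-4 + 1 \cdot 0\right) = 5 \left(-25 + \left(-2\right)^{2}\right) \left(-4 + 1 \cdot 0\right) = 5 \left(-25 + 4\right) \left(-4 + 0\right) = 5 \left(-21\right) \left(-4\right) = \left(-105\right) \left(-4\right) = 420$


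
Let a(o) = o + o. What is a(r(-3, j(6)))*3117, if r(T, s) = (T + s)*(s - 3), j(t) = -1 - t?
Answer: 623400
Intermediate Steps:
r(T, s) = (-3 + s)*(T + s) (r(T, s) = (T + s)*(-3 + s) = (-3 + s)*(T + s))
a(o) = 2*o
a(r(-3, j(6)))*3117 = (2*((-1 - 1*6)**2 - 3*(-3) - 3*(-1 - 1*6) - 3*(-1 - 1*6)))*3117 = (2*((-1 - 6)**2 + 9 - 3*(-1 - 6) - 3*(-1 - 6)))*3117 = (2*((-7)**2 + 9 - 3*(-7) - 3*(-7)))*3117 = (2*(49 + 9 + 21 + 21))*3117 = (2*100)*3117 = 200*3117 = 623400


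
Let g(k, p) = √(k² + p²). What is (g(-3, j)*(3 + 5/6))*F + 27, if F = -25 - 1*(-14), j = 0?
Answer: -199/2 ≈ -99.500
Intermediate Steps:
F = -11 (F = -25 + 14 = -11)
(g(-3, j)*(3 + 5/6))*F + 27 = (√((-3)² + 0²)*(3 + 5/6))*(-11) + 27 = (√(9 + 0)*(3 + 5*(⅙)))*(-11) + 27 = (√9*(3 + ⅚))*(-11) + 27 = (3*(23/6))*(-11) + 27 = (23/2)*(-11) + 27 = -253/2 + 27 = -199/2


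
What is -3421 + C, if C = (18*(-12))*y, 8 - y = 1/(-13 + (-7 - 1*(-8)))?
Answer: -5167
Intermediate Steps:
y = 97/12 (y = 8 - 1/(-13 + (-7 - 1*(-8))) = 8 - 1/(-13 + (-7 + 8)) = 8 - 1/(-13 + 1) = 8 - 1/(-12) = 8 - 1*(-1/12) = 8 + 1/12 = 97/12 ≈ 8.0833)
C = -1746 (C = (18*(-12))*(97/12) = -216*97/12 = -1746)
-3421 + C = -3421 - 1746 = -5167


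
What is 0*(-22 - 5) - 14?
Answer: -14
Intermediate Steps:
0*(-22 - 5) - 14 = 0*(-27) - 14 = 0 - 14 = -14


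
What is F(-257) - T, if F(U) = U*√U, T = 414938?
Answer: -414938 - 257*I*√257 ≈ -4.1494e+5 - 4120.0*I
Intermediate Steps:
F(U) = U^(3/2)
F(-257) - T = (-257)^(3/2) - 1*414938 = -257*I*√257 - 414938 = -414938 - 257*I*√257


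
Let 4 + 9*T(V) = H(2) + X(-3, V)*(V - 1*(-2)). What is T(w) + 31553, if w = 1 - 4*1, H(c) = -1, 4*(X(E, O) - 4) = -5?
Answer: 1135877/36 ≈ 31552.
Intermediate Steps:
X(E, O) = 11/4 (X(E, O) = 4 + (¼)*(-5) = 4 - 5/4 = 11/4)
w = -3 (w = 1 - 4 = -3)
T(V) = 1/18 + 11*V/36 (T(V) = -4/9 + (-1 + 11*(V - 1*(-2))/4)/9 = -4/9 + (-1 + 11*(V + 2)/4)/9 = -4/9 + (-1 + 11*(2 + V)/4)/9 = -4/9 + (-1 + (11/2 + 11*V/4))/9 = -4/9 + (9/2 + 11*V/4)/9 = -4/9 + (½ + 11*V/36) = 1/18 + 11*V/36)
T(w) + 31553 = (1/18 + (11/36)*(-3)) + 31553 = (1/18 - 11/12) + 31553 = -31/36 + 31553 = 1135877/36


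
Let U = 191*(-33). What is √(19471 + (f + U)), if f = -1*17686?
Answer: 3*I*√502 ≈ 67.216*I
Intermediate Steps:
U = -6303
f = -17686
√(19471 + (f + U)) = √(19471 + (-17686 - 6303)) = √(19471 - 23989) = √(-4518) = 3*I*√502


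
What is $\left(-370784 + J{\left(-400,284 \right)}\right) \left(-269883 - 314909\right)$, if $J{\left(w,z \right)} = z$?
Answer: $216665436000$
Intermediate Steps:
$\left(-370784 + J{\left(-400,284 \right)}\right) \left(-269883 - 314909\right) = \left(-370784 + 284\right) \left(-269883 - 314909\right) = - 370500 \left(-269883 - 314909\right) = \left(-370500\right) \left(-584792\right) = 216665436000$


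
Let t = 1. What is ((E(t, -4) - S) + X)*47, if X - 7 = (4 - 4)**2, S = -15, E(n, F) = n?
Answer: 1081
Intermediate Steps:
X = 7 (X = 7 + (4 - 4)**2 = 7 + 0**2 = 7 + 0 = 7)
((E(t, -4) - S) + X)*47 = ((1 - 1*(-15)) + 7)*47 = ((1 + 15) + 7)*47 = (16 + 7)*47 = 23*47 = 1081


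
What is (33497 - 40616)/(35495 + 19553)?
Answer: -1017/7864 ≈ -0.12932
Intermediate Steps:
(33497 - 40616)/(35495 + 19553) = -7119/55048 = -7119*1/55048 = -1017/7864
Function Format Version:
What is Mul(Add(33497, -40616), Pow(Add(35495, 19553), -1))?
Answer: Rational(-1017, 7864) ≈ -0.12932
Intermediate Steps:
Mul(Add(33497, -40616), Pow(Add(35495, 19553), -1)) = Mul(-7119, Pow(55048, -1)) = Mul(-7119, Rational(1, 55048)) = Rational(-1017, 7864)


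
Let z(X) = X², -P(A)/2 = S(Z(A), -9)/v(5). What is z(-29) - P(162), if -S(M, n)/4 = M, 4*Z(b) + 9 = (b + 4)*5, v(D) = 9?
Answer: 5927/9 ≈ 658.56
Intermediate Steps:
Z(b) = 11/4 + 5*b/4 (Z(b) = -9/4 + ((b + 4)*5)/4 = -9/4 + ((4 + b)*5)/4 = -9/4 + (20 + 5*b)/4 = -9/4 + (5 + 5*b/4) = 11/4 + 5*b/4)
S(M, n) = -4*M
P(A) = 22/9 + 10*A/9 (P(A) = -2*(-4*(11/4 + 5*A/4))/9 = -2*(-11 - 5*A)/9 = -2*(-11/9 - 5*A/9) = 22/9 + 10*A/9)
z(-29) - P(162) = (-29)² - (22/9 + (10/9)*162) = 841 - (22/9 + 180) = 841 - 1*1642/9 = 841 - 1642/9 = 5927/9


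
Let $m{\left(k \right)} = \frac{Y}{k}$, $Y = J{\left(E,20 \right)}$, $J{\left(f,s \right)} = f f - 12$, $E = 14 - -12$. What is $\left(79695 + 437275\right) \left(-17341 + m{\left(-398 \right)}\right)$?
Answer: $- \frac{1784162211270}{199} \approx -8.9656 \cdot 10^{9}$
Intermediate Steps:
$E = 26$ ($E = 14 + 12 = 26$)
$J{\left(f,s \right)} = -12 + f^{2}$ ($J{\left(f,s \right)} = f^{2} - 12 = -12 + f^{2}$)
$Y = 664$ ($Y = -12 + 26^{2} = -12 + 676 = 664$)
$m{\left(k \right)} = \frac{664}{k}$
$\left(79695 + 437275\right) \left(-17341 + m{\left(-398 \right)}\right) = \left(79695 + 437275\right) \left(-17341 + \frac{664}{-398}\right) = 516970 \left(-17341 + 664 \left(- \frac{1}{398}\right)\right) = 516970 \left(-17341 - \frac{332}{199}\right) = 516970 \left(- \frac{3451191}{199}\right) = - \frac{1784162211270}{199}$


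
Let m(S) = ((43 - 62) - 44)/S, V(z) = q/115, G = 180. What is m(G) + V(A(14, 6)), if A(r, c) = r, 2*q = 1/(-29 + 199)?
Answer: -3421/9775 ≈ -0.34997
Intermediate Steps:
q = 1/340 (q = 1/(2*(-29 + 199)) = (½)/170 = (½)*(1/170) = 1/340 ≈ 0.0029412)
V(z) = 1/39100 (V(z) = (1/340)/115 = (1/340)*(1/115) = 1/39100)
m(S) = -63/S (m(S) = (-19 - 44)/S = -63/S)
m(G) + V(A(14, 6)) = -63/180 + 1/39100 = -63*1/180 + 1/39100 = -7/20 + 1/39100 = -3421/9775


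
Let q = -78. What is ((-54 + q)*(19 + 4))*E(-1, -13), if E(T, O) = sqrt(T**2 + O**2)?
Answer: -3036*sqrt(170) ≈ -39585.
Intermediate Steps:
E(T, O) = sqrt(O**2 + T**2)
((-54 + q)*(19 + 4))*E(-1, -13) = ((-54 - 78)*(19 + 4))*sqrt((-13)**2 + (-1)**2) = (-132*23)*sqrt(169 + 1) = -3036*sqrt(170)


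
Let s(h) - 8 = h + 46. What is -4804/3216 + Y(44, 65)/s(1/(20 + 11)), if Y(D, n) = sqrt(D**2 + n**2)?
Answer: -1201/804 + 31*sqrt(6161)/1675 ≈ -0.041093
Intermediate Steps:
s(h) = 54 + h (s(h) = 8 + (h + 46) = 8 + (46 + h) = 54 + h)
-4804/3216 + Y(44, 65)/s(1/(20 + 11)) = -4804/3216 + sqrt(44**2 + 65**2)/(54 + 1/(20 + 11)) = -4804*1/3216 + sqrt(1936 + 4225)/(54 + 1/31) = -1201/804 + sqrt(6161)/(54 + 1/31) = -1201/804 + sqrt(6161)/(1675/31) = -1201/804 + sqrt(6161)*(31/1675) = -1201/804 + 31*sqrt(6161)/1675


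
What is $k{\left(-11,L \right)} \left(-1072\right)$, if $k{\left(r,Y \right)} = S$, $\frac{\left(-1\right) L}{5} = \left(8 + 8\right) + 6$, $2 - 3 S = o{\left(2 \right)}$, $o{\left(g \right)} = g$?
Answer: $0$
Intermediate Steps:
$S = 0$ ($S = \frac{2}{3} - \frac{2}{3} = 0$)
$L = -110$ ($L = - 5 \left(\left(8 + 8\right) + 6\right) = - 5 \left(16 + 6\right) = \left(-5\right) 22 = -110$)
$k{\left(r,Y \right)} = 0$
$k{\left(-11,L \right)} \left(-1072\right) = 0 \left(-1072\right) = 0$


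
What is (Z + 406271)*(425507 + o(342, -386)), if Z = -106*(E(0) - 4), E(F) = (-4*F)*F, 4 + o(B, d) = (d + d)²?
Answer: 415433655465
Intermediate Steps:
o(B, d) = -4 + 4*d² (o(B, d) = -4 + (d + d)² = -4 + (2*d)² = -4 + 4*d²)
E(F) = -4*F²
Z = 424 (Z = -106*(-4*0² - 4) = -106*(-4*0 - 4) = -106*(0 - 4) = -106*(-4) = 424)
(Z + 406271)*(425507 + o(342, -386)) = (424 + 406271)*(425507 + (-4 + 4*(-386)²)) = 406695*(425507 + (-4 + 4*148996)) = 406695*(425507 + (-4 + 595984)) = 406695*(425507 + 595980) = 406695*1021487 = 415433655465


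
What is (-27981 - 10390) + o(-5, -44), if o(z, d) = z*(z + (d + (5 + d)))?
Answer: -37931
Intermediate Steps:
o(z, d) = z*(5 + z + 2*d) (o(z, d) = z*(z + (5 + 2*d)) = z*(5 + z + 2*d))
(-27981 - 10390) + o(-5, -44) = (-27981 - 10390) - 5*(5 - 5 + 2*(-44)) = -38371 - 5*(5 - 5 - 88) = -38371 - 5*(-88) = -38371 + 440 = -37931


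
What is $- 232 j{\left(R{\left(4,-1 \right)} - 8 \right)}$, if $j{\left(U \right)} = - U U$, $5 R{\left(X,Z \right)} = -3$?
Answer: $\frac{428968}{25} \approx 17159.0$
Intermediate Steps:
$R{\left(X,Z \right)} = - \frac{3}{5}$ ($R{\left(X,Z \right)} = \frac{1}{5} \left(-3\right) = - \frac{3}{5}$)
$j{\left(U \right)} = - U^{2}$
$- 232 j{\left(R{\left(4,-1 \right)} - 8 \right)} = - 232 \left(- \left(- \frac{3}{5} - 8\right)^{2}\right) = - 232 \left(- \left(- \frac{43}{5}\right)^{2}\right) = - 232 \left(\left(-1\right) \frac{1849}{25}\right) = \left(-232\right) \left(- \frac{1849}{25}\right) = \frac{428968}{25}$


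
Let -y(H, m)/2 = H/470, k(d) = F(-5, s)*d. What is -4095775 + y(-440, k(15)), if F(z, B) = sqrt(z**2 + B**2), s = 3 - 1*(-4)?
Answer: -192501337/47 ≈ -4.0958e+6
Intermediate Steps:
s = 7 (s = 3 + 4 = 7)
F(z, B) = sqrt(B**2 + z**2)
k(d) = d*sqrt(74) (k(d) = sqrt(7**2 + (-5)**2)*d = sqrt(49 + 25)*d = sqrt(74)*d = d*sqrt(74))
y(H, m) = -H/235 (y(H, m) = -2*H/470 = -H/235)
-4095775 + y(-440, k(15)) = -4095775 - 1/235*(-440) = -4095775 + 88/47 = -192501337/47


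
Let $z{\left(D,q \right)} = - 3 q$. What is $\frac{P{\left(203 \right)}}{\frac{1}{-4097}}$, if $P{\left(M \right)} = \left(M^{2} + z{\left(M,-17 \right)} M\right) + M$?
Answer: $-212081205$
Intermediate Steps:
$P{\left(M \right)} = M^{2} + 52 M$ ($P{\left(M \right)} = \left(M^{2} + \left(-3\right) \left(-17\right) M\right) + M = \left(M^{2} + 51 M\right) + M = M^{2} + 52 M$)
$\frac{P{\left(203 \right)}}{\frac{1}{-4097}} = \frac{203 \left(52 + 203\right)}{\frac{1}{-4097}} = \frac{203 \cdot 255}{- \frac{1}{4097}} = 51765 \left(-4097\right) = -212081205$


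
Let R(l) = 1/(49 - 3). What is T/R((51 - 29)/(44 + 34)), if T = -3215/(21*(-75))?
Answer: 29578/315 ≈ 93.898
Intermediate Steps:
T = 643/315 (T = -3215/(-1575) = -3215*(-1/1575) = 643/315 ≈ 2.0413)
R(l) = 1/46
T/R((51 - 29)/(44 + 34)) = 643/(315*(1/46)) = (643/315)*46 = 29578/315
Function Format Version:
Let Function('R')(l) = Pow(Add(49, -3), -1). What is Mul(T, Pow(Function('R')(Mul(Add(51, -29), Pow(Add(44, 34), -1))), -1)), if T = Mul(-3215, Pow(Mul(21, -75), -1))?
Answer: Rational(29578, 315) ≈ 93.898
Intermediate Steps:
T = Rational(643, 315) (T = Mul(-3215, Pow(-1575, -1)) = Mul(-3215, Rational(-1, 1575)) = Rational(643, 315) ≈ 2.0413)
Function('R')(l) = Rational(1, 46) (Function('R')(l) = Pow(46, -1) = Rational(1, 46))
Mul(T, Pow(Function('R')(Mul(Add(51, -29), Pow(Add(44, 34), -1))), -1)) = Mul(Rational(643, 315), Pow(Rational(1, 46), -1)) = Mul(Rational(643, 315), 46) = Rational(29578, 315)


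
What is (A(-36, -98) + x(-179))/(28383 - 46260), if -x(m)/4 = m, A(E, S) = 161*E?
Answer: 5080/17877 ≈ 0.28416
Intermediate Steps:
x(m) = -4*m
(A(-36, -98) + x(-179))/(28383 - 46260) = (161*(-36) - 4*(-179))/(28383 - 46260) = (-5796 + 716)/(-17877) = -5080*(-1/17877) = 5080/17877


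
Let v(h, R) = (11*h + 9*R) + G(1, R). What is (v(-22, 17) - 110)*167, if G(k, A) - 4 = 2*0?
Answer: -32565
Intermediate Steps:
G(k, A) = 4 (G(k, A) = 4 + 2*0 = 4 + 0 = 4)
v(h, R) = 4 + 9*R + 11*h (v(h, R) = (11*h + 9*R) + 4 = (9*R + 11*h) + 4 = 4 + 9*R + 11*h)
(v(-22, 17) - 110)*167 = ((4 + 9*17 + 11*(-22)) - 110)*167 = ((4 + 153 - 242) - 110)*167 = (-85 - 110)*167 = -195*167 = -32565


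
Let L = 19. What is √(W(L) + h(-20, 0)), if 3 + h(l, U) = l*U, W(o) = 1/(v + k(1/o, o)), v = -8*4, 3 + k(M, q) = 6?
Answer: 2*I*√638/29 ≈ 1.742*I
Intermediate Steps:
k(M, q) = 3 (k(M, q) = -3 + 6 = 3)
v = -32
W(o) = -1/29 (W(o) = 1/(-32 + 3) = 1/(-29) = -1/29)
h(l, U) = -3 + U*l (h(l, U) = -3 + l*U = -3 + U*l)
√(W(L) + h(-20, 0)) = √(-1/29 + (-3 + 0*(-20))) = √(-1/29 + (-3 + 0)) = √(-1/29 - 3) = √(-88/29) = 2*I*√638/29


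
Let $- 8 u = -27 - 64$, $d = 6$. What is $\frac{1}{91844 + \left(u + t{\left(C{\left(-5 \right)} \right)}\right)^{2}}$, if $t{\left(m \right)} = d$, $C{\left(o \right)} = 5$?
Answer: $\frac{64}{5897337} \approx 1.0852 \cdot 10^{-5}$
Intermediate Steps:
$t{\left(m \right)} = 6$
$u = \frac{91}{8}$ ($u = - \frac{-27 - 64}{8} = \left(- \frac{1}{8}\right) \left(-91\right) = \frac{91}{8} \approx 11.375$)
$\frac{1}{91844 + \left(u + t{\left(C{\left(-5 \right)} \right)}\right)^{2}} = \frac{1}{91844 + \left(\frac{91}{8} + 6\right)^{2}} = \frac{1}{91844 + \left(\frac{139}{8}\right)^{2}} = \frac{1}{91844 + \frac{19321}{64}} = \frac{1}{\frac{5897337}{64}} = \frac{64}{5897337}$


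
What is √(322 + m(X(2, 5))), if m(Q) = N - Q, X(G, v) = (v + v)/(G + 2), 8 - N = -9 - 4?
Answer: √1362/2 ≈ 18.453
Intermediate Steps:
N = 21 (N = 8 - (-9 - 4) = 8 - 1*(-13) = 8 + 13 = 21)
X(G, v) = 2*v/(2 + G) (X(G, v) = (2*v)/(2 + G) = 2*v/(2 + G))
m(Q) = 21 - Q
√(322 + m(X(2, 5))) = √(322 + (21 - 2*5/(2 + 2))) = √(322 + (21 - 2*5/4)) = √(322 + (21 - 1*5/2)) = √(322 + (21 - 5/2)) = √(322 + 37/2) = √(681/2) = √1362/2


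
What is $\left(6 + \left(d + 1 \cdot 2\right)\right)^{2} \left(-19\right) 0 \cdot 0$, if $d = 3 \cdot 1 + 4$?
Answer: $0$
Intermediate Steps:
$d = 7$ ($d = 3 + 4 = 7$)
$\left(6 + \left(d + 1 \cdot 2\right)\right)^{2} \left(-19\right) 0 \cdot 0 = \left(6 + \left(7 + 1 \cdot 2\right)\right)^{2} \left(-19\right) 0 \cdot 0 = \left(6 + \left(7 + 2\right)\right)^{2} \left(-19\right) 0 = \left(6 + 9\right)^{2} \left(-19\right) 0 = 15^{2} \left(-19\right) 0 = 225 \left(-19\right) 0 = \left(-4275\right) 0 = 0$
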